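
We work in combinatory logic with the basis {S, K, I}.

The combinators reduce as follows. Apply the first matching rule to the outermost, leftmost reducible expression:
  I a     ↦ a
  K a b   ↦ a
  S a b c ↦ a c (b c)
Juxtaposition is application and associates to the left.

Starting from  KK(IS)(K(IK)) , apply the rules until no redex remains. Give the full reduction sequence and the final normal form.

  start: KK(IS)(K(IK))
  →1  K(K(IK))
  →2  K(KK)

Answer: normal form = K(KK)  (in 2 steps)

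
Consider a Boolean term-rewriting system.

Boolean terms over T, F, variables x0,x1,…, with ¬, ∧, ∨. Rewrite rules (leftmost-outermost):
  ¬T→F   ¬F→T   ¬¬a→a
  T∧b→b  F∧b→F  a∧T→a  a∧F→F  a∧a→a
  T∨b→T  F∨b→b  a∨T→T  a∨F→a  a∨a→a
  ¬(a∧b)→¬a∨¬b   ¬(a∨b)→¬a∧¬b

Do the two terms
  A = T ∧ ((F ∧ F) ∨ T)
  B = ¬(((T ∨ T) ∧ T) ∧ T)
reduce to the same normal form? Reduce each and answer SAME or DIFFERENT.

Answer: DIFFERENT — A ⇓ T, B ⇓ F

Derivation:
Term A:
  start: T ∧ ((F ∧ F) ∨ T)
  [1] (F ∧ F) ∨ T
  [2] T

Term B:
  start: ¬(((T ∨ T) ∧ T) ∧ T)
  [1] ¬((T ∨ T) ∧ T) ∨ ¬T
  [2] (¬(T ∨ T) ∨ ¬T) ∨ ¬T
  [3] ((¬T ∧ ¬T) ∨ ¬T) ∨ ¬T
  [4] (¬T ∨ ¬T) ∨ ¬T
  [5] ¬T ∨ ¬T
  [6] ¬T
  [7] F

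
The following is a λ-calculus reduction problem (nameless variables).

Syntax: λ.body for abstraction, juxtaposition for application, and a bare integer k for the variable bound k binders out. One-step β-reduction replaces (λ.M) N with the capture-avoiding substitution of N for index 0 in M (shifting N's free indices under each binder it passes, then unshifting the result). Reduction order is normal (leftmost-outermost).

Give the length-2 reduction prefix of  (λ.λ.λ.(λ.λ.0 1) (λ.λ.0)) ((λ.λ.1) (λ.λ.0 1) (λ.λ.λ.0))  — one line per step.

Answer: after 2 steps: λ.λ.λ.0 (λ.λ.0)

Working:
  start: (λ.λ.λ.(λ.λ.0 1) (λ.λ.0)) ((λ.λ.1) (λ.λ.0 1) (λ.λ.λ.0))
  step 1: λ.λ.(λ.λ.0 1) (λ.λ.0)
  step 2: λ.λ.λ.0 (λ.λ.0)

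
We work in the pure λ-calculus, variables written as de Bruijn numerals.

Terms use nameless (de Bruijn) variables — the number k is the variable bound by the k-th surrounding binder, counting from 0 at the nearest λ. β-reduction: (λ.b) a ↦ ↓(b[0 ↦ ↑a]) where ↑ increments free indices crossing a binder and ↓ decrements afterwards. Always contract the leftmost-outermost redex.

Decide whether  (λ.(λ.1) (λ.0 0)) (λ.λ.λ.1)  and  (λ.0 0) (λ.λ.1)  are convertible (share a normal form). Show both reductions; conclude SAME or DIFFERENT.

Answer: SAME — A ⇓ λ.λ.λ.1, B ⇓ λ.λ.λ.1

Working:
Term A:
  start: (λ.(λ.1) (λ.0 0)) (λ.λ.λ.1)
  →1  (λ.λ.λ.λ.1) (λ.0 0)
  →2  λ.λ.λ.1

Term B:
  start: (λ.0 0) (λ.λ.1)
  →1  (λ.λ.1) (λ.λ.1)
  →2  λ.λ.λ.1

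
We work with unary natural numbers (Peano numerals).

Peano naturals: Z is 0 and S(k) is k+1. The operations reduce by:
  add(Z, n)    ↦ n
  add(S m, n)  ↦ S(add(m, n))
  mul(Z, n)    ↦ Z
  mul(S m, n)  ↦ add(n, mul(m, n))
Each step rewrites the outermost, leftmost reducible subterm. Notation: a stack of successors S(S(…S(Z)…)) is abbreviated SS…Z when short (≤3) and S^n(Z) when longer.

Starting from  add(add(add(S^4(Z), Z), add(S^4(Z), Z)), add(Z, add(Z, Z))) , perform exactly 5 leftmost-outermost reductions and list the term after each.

  start: add(add(add(S^4(Z), Z), add(S^4(Z), Z)), add(Z, add(Z, Z)))
  step 1: add(add(S(add(SSSZ, Z)), add(S^4(Z), Z)), add(Z, add(Z, Z)))
  step 2: add(S(add(add(SSSZ, Z), add(S^4(Z), Z))), add(Z, add(Z, Z)))
  step 3: S(add(add(add(SSSZ, Z), add(S^4(Z), Z)), add(Z, add(Z, Z))))
  step 4: S(add(add(S(add(SSZ, Z)), add(S^4(Z), Z)), add(Z, add(Z, Z))))
  step 5: S(add(S(add(add(SSZ, Z), add(S^4(Z), Z))), add(Z, add(Z, Z))))

Answer: after 5 steps: S(add(S(add(add(SSZ, Z), add(S^4(Z), Z))), add(Z, add(Z, Z))))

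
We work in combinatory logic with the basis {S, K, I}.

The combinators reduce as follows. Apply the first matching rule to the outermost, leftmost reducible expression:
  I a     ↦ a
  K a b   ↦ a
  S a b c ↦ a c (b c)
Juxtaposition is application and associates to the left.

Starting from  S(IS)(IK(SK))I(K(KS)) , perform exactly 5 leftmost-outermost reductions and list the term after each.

  start: S(IS)(IK(SK))I(K(KS))
  →1  ISI(IK(SK)I)(K(KS))
  →2  SI(IK(SK)I)(K(KS))
  →3  I(K(KS))(IK(SK)I(K(KS)))
  →4  K(KS)(IK(SK)I(K(KS)))
  →5  KS

Answer: after 5 steps: KS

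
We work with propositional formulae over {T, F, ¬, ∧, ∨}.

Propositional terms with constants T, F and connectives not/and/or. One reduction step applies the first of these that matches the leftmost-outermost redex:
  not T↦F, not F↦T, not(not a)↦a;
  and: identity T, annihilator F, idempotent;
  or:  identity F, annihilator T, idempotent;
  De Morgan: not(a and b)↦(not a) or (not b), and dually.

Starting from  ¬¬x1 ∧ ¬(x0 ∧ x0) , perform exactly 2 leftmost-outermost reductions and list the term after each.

Answer: after 2 steps: x1 ∧ (¬x0 ∨ ¬x0)

Derivation:
  start: ¬¬x1 ∧ ¬(x0 ∧ x0)
  →1  x1 ∧ ¬(x0 ∧ x0)
  →2  x1 ∧ (¬x0 ∨ ¬x0)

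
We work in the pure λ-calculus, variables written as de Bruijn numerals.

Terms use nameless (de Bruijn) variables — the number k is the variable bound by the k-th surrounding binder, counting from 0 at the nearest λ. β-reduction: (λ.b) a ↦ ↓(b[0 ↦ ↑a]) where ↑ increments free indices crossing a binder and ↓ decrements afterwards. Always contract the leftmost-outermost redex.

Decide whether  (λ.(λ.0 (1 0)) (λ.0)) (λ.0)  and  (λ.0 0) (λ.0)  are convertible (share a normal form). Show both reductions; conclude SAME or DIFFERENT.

Answer: SAME — A ⇓ λ.0, B ⇓ λ.0

Derivation:
Term A:
  start: (λ.(λ.0 (1 0)) (λ.0)) (λ.0)
  [1] (λ.0 ((λ.0) 0)) (λ.0)
  [2] (λ.0) ((λ.0) (λ.0))
  [3] (λ.0) (λ.0)
  [4] λ.0

Term B:
  start: (λ.0 0) (λ.0)
  [1] (λ.0) (λ.0)
  [2] λ.0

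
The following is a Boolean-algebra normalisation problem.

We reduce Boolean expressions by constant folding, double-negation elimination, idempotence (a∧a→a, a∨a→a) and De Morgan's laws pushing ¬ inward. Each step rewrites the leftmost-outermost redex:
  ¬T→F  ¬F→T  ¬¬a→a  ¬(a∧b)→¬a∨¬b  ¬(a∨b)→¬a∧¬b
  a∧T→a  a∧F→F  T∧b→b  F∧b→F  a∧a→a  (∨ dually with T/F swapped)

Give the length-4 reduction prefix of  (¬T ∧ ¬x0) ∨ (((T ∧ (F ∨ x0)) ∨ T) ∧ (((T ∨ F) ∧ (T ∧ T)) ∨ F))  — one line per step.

  start: (¬T ∧ ¬x0) ∨ (((T ∧ (F ∨ x0)) ∨ T) ∧ (((T ∨ F) ∧ (T ∧ T)) ∨ F))
  →1  (F ∧ ¬x0) ∨ (((T ∧ (F ∨ x0)) ∨ T) ∧ (((T ∨ F) ∧ (T ∧ T)) ∨ F))
  →2  F ∨ (((T ∧ (F ∨ x0)) ∨ T) ∧ (((T ∨ F) ∧ (T ∧ T)) ∨ F))
  →3  ((T ∧ (F ∨ x0)) ∨ T) ∧ (((T ∨ F) ∧ (T ∧ T)) ∨ F)
  →4  T ∧ (((T ∨ F) ∧ (T ∧ T)) ∨ F)

Answer: after 4 steps: T ∧ (((T ∨ F) ∧ (T ∧ T)) ∨ F)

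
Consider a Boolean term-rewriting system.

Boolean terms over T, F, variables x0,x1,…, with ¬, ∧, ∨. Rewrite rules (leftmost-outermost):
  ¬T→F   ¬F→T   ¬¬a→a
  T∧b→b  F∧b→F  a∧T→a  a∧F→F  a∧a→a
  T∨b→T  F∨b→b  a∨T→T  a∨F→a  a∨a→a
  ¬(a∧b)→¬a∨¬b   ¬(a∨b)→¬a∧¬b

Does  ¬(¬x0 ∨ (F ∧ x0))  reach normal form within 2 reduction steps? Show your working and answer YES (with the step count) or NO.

  start: ¬(¬x0 ∨ (F ∧ x0))
  [1] ¬¬x0 ∧ ¬(F ∧ x0)
  [2] x0 ∧ ¬(F ∧ x0)

Answer: NO — after 2 steps the term is x0 ∧ ¬(F ∧ x0), not yet normal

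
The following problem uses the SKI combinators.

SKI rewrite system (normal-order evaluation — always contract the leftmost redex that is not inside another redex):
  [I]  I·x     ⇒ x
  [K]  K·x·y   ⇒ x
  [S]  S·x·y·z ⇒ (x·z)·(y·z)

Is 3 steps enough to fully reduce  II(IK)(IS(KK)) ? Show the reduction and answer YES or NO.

Answer: NO — after 3 steps the term is K(IS(KK)), not yet normal

Derivation:
  start: II(IK)(IS(KK))
  [1] I(IK)(IS(KK))
  [2] IK(IS(KK))
  [3] K(IS(KK))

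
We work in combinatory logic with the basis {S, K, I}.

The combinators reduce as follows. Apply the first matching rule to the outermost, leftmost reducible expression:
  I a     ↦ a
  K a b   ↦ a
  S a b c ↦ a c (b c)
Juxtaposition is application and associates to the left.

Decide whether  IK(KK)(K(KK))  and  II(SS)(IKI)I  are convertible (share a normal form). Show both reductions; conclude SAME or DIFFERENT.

Answer: DIFFERENT — A ⇓ KK, B ⇓ SII

Working:
Term A:
  start: IK(KK)(K(KK))
  →1  K(KK)(K(KK))
  →2  KK

Term B:
  start: II(SS)(IKI)I
  →1  I(SS)(IKI)I
  →2  SS(IKI)I
  →3  SI(IKII)
  →4  SI(KII)
  →5  SII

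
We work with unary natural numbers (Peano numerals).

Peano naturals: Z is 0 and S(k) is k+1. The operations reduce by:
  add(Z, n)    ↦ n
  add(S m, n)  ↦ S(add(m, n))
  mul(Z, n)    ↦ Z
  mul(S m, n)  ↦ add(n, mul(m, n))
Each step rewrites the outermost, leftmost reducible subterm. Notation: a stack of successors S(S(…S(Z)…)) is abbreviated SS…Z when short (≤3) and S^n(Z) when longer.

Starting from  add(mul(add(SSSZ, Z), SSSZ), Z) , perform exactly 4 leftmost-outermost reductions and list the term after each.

Answer: after 4 steps: S(add(add(SSZ, mul(add(SSZ, Z), SSSZ)), Z))

Derivation:
  start: add(mul(add(SSSZ, Z), SSSZ), Z)
  →1  add(mul(S(add(SSZ, Z)), SSSZ), Z)
  →2  add(add(SSSZ, mul(add(SSZ, Z), SSSZ)), Z)
  →3  add(S(add(SSZ, mul(add(SSZ, Z), SSSZ))), Z)
  →4  S(add(add(SSZ, mul(add(SSZ, Z), SSSZ)), Z))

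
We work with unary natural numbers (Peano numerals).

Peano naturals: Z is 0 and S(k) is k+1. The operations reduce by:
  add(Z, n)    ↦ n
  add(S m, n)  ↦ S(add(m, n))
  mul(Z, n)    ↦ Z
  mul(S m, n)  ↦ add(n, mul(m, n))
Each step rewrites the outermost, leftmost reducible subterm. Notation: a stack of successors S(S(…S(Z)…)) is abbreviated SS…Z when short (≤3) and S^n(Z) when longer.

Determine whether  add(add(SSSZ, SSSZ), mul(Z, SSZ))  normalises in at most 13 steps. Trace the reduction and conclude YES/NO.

  start: add(add(SSSZ, SSSZ), mul(Z, SSZ))
  step 1: add(S(add(SSZ, SSSZ)), mul(Z, SSZ))
  step 2: S(add(add(SSZ, SSSZ), mul(Z, SSZ)))
  step 3: S(add(S(add(SZ, SSSZ)), mul(Z, SSZ)))
  step 4: S(S(add(add(SZ, SSSZ), mul(Z, SSZ))))
  step 5: S(S(add(S(add(Z, SSSZ)), mul(Z, SSZ))))
  step 6: S(S(S(add(add(Z, SSSZ), mul(Z, SSZ)))))
  step 7: S(S(S(add(SSSZ, mul(Z, SSZ)))))
  step 8: S(S(S(S(add(SSZ, mul(Z, SSZ))))))
  step 9: S(S(S(S(S(add(SZ, mul(Z, SSZ)))))))
  step 10: S(S(S(S(S(S(add(Z, mul(Z, SSZ))))))))
  step 11: S(S(S(S(S(S(mul(Z, SSZ)))))))
  step 12: S^6(Z)

Answer: YES — reaches normal form S^6(Z) in 12 ≤ 13 steps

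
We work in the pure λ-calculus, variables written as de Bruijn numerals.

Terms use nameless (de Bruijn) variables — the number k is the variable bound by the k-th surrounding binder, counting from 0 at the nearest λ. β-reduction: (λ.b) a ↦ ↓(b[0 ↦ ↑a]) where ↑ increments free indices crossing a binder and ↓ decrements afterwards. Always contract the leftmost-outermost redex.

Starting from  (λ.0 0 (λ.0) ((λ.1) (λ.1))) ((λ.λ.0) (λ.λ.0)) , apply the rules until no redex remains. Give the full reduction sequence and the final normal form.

  start: (λ.0 0 (λ.0) ((λ.1) (λ.1))) ((λ.λ.0) (λ.λ.0))
  →1  (λ.λ.0) (λ.λ.0) ((λ.λ.0) (λ.λ.0)) (λ.0) ((λ.(λ.λ.0) (λ.λ.0)) (λ.(λ.λ.0) (λ.λ.0)))
  →2  (λ.0) ((λ.λ.0) (λ.λ.0)) (λ.0) ((λ.(λ.λ.0) (λ.λ.0)) (λ.(λ.λ.0) (λ.λ.0)))
  →3  (λ.λ.0) (λ.λ.0) (λ.0) ((λ.(λ.λ.0) (λ.λ.0)) (λ.(λ.λ.0) (λ.λ.0)))
  →4  (λ.0) (λ.0) ((λ.(λ.λ.0) (λ.λ.0)) (λ.(λ.λ.0) (λ.λ.0)))
  →5  (λ.0) ((λ.(λ.λ.0) (λ.λ.0)) (λ.(λ.λ.0) (λ.λ.0)))
  →6  (λ.(λ.λ.0) (λ.λ.0)) (λ.(λ.λ.0) (λ.λ.0))
  →7  (λ.λ.0) (λ.λ.0)
  →8  λ.0

Answer: normal form = λ.0  (in 8 steps)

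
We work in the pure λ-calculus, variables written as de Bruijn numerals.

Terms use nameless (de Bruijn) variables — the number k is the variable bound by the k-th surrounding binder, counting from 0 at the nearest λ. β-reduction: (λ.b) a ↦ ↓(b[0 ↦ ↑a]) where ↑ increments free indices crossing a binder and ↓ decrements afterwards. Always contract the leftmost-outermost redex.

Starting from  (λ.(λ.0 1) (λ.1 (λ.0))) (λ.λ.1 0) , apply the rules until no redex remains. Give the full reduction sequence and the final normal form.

  start: (λ.(λ.0 1) (λ.1 (λ.0))) (λ.λ.1 0)
  step 1: (λ.0 (λ.λ.1 0)) (λ.(λ.λ.1 0) (λ.0))
  step 2: (λ.(λ.λ.1 0) (λ.0)) (λ.λ.1 0)
  step 3: (λ.λ.1 0) (λ.0)
  step 4: λ.(λ.0) 0
  step 5: λ.0

Answer: normal form = λ.0  (in 5 steps)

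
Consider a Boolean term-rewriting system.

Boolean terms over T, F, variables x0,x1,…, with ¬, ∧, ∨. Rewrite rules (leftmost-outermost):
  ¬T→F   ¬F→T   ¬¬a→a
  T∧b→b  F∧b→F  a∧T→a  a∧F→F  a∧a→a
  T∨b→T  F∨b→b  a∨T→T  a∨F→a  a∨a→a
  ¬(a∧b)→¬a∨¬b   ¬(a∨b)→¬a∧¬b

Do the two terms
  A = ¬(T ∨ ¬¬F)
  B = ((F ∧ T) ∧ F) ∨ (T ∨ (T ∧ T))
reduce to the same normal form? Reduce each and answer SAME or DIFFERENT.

Answer: DIFFERENT — A ⇓ F, B ⇓ T

Working:
Term A:
  start: ¬(T ∨ ¬¬F)
  [1] ¬T ∧ ¬¬¬F
  [2] F ∧ ¬¬¬F
  [3] F

Term B:
  start: ((F ∧ T) ∧ F) ∨ (T ∨ (T ∧ T))
  [1] F ∨ (T ∨ (T ∧ T))
  [2] T ∨ (T ∧ T)
  [3] T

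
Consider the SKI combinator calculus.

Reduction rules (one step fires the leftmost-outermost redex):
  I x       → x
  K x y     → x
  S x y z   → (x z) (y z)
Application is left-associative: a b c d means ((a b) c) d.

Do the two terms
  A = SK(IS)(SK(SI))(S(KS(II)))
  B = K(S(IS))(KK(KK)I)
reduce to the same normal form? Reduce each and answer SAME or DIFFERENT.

Answer: SAME — A ⇓ SS, B ⇓ SS

Working:
Term A:
  start: SK(IS)(SK(SI))(S(KS(II)))
  [1] K(SK(SI))(IS(SK(SI)))(S(KS(II)))
  [2] SK(SI)(S(KS(II)))
  [3] K(S(KS(II)))(SI(S(KS(II))))
  [4] S(KS(II))
  [5] SS

Term B:
  start: K(S(IS))(KK(KK)I)
  [1] S(IS)
  [2] SS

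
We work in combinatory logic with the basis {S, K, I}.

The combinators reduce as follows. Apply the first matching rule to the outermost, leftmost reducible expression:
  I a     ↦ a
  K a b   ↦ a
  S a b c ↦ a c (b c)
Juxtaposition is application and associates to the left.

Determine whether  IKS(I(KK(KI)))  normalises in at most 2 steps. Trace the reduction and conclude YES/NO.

Answer: YES — reaches normal form S in 2 ≤ 2 steps

Working:
  start: IKS(I(KK(KI)))
  →1  KS(I(KK(KI)))
  →2  S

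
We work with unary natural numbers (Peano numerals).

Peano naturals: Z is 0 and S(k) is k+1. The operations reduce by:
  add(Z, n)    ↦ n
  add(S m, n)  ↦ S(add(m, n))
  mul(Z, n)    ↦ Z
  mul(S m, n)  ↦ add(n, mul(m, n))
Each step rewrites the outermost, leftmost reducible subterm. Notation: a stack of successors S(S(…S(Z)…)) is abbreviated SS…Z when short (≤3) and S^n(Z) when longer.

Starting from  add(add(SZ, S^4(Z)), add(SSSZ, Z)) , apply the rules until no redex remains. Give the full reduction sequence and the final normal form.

Answer: normal form = S^8(Z)  (in 12 steps)

Derivation:
  start: add(add(SZ, S^4(Z)), add(SSSZ, Z))
  →1  add(S(add(Z, S^4(Z))), add(SSSZ, Z))
  →2  S(add(add(Z, S^4(Z)), add(SSSZ, Z)))
  →3  S(add(S^4(Z), add(SSSZ, Z)))
  →4  S(S(add(SSSZ, add(SSSZ, Z))))
  →5  S(S(S(add(SSZ, add(SSSZ, Z)))))
  →6  S(S(S(S(add(SZ, add(SSSZ, Z))))))
  →7  S(S(S(S(S(add(Z, add(SSSZ, Z)))))))
  →8  S(S(S(S(S(add(SSSZ, Z))))))
  →9  S(S(S(S(S(S(add(SSZ, Z)))))))
  →10  S(S(S(S(S(S(S(add(SZ, Z))))))))
  →11  S(S(S(S(S(S(S(S(add(Z, Z)))))))))
  →12  S^8(Z)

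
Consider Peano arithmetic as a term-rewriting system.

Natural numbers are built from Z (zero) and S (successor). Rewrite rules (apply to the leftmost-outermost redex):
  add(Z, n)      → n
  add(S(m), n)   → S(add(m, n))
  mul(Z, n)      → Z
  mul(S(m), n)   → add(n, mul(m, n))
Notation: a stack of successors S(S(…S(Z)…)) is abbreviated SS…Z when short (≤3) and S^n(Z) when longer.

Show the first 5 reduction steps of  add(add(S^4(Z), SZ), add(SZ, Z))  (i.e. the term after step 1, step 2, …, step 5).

  start: add(add(S^4(Z), SZ), add(SZ, Z))
  →1  add(S(add(SSSZ, SZ)), add(SZ, Z))
  →2  S(add(add(SSSZ, SZ), add(SZ, Z)))
  →3  S(add(S(add(SSZ, SZ)), add(SZ, Z)))
  →4  S(S(add(add(SSZ, SZ), add(SZ, Z))))
  →5  S(S(add(S(add(SZ, SZ)), add(SZ, Z))))

Answer: after 5 steps: S(S(add(S(add(SZ, SZ)), add(SZ, Z))))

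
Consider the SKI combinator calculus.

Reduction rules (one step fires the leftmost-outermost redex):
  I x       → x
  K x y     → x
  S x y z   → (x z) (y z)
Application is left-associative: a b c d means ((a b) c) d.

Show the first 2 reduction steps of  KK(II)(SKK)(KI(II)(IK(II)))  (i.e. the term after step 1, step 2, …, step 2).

  start: KK(II)(SKK)(KI(II)(IK(II)))
  [1] K(SKK)(KI(II)(IK(II)))
  [2] SKK

Answer: after 2 steps: SKK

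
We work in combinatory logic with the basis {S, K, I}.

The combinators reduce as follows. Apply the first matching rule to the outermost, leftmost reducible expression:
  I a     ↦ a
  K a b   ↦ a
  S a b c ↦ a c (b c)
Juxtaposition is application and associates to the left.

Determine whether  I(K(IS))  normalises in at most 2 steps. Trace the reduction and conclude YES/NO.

  start: I(K(IS))
  →1  K(IS)
  →2  KS

Answer: YES — reaches normal form KS in 2 ≤ 2 steps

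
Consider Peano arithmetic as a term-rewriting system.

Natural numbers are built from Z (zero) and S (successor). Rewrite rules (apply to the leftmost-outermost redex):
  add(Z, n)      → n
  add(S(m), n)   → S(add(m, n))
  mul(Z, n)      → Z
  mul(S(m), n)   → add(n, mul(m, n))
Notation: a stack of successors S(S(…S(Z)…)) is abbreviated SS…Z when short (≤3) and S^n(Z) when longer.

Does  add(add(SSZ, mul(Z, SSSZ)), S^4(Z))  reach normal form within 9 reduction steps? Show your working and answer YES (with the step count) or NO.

Answer: YES — reaches normal form S^6(Z) in 7 ≤ 9 steps

Reduction:
  start: add(add(SSZ, mul(Z, SSSZ)), S^4(Z))
  [1] add(S(add(SZ, mul(Z, SSSZ))), S^4(Z))
  [2] S(add(add(SZ, mul(Z, SSSZ)), S^4(Z)))
  [3] S(add(S(add(Z, mul(Z, SSSZ))), S^4(Z)))
  [4] S(S(add(add(Z, mul(Z, SSSZ)), S^4(Z))))
  [5] S(S(add(mul(Z, SSSZ), S^4(Z))))
  [6] S(S(add(Z, S^4(Z))))
  [7] S^6(Z)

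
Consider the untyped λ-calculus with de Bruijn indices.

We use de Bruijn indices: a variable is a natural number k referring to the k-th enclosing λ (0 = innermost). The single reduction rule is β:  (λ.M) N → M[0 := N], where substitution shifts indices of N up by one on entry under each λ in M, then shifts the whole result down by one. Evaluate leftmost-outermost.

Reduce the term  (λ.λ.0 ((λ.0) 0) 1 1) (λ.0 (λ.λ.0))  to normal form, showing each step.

  start: (λ.λ.0 ((λ.0) 0) 1 1) (λ.0 (λ.λ.0))
  →1  λ.0 ((λ.0) 0) (λ.0 (λ.λ.0)) (λ.0 (λ.λ.0))
  →2  λ.0 0 (λ.0 (λ.λ.0)) (λ.0 (λ.λ.0))

Answer: normal form = λ.0 0 (λ.0 (λ.λ.0)) (λ.0 (λ.λ.0))  (in 2 steps)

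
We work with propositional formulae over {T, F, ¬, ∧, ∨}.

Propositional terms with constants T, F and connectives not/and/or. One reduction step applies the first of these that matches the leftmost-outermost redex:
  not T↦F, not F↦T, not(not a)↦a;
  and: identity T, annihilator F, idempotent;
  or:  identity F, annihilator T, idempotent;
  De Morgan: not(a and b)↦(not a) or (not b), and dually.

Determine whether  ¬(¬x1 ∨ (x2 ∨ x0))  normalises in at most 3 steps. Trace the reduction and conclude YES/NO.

Answer: YES — reaches normal form x1 ∧ (¬x2 ∧ ¬x0) in 3 ≤ 3 steps

Working:
  start: ¬(¬x1 ∨ (x2 ∨ x0))
  [1] ¬¬x1 ∧ ¬(x2 ∨ x0)
  [2] x1 ∧ ¬(x2 ∨ x0)
  [3] x1 ∧ (¬x2 ∧ ¬x0)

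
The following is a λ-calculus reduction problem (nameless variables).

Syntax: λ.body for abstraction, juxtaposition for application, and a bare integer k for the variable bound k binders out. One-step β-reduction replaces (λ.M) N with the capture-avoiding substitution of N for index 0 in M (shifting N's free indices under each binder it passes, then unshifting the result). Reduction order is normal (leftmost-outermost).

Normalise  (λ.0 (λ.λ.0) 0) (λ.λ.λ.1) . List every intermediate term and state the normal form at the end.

Answer: normal form = λ.λ.λ.λ.1  (in 3 steps)

Reduction:
  start: (λ.0 (λ.λ.0) 0) (λ.λ.λ.1)
  →1  (λ.λ.λ.1) (λ.λ.0) (λ.λ.λ.1)
  →2  (λ.λ.1) (λ.λ.λ.1)
  →3  λ.λ.λ.λ.1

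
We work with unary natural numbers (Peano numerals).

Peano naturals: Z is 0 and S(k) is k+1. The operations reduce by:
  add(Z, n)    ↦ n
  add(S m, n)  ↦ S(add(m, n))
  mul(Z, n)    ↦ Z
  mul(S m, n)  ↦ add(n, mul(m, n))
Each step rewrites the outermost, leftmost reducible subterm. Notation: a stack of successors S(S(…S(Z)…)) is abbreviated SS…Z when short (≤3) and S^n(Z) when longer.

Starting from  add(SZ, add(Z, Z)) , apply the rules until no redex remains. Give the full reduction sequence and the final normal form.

Answer: normal form = SZ  (in 3 steps)

Working:
  start: add(SZ, add(Z, Z))
  →1  S(add(Z, add(Z, Z)))
  →2  S(add(Z, Z))
  →3  SZ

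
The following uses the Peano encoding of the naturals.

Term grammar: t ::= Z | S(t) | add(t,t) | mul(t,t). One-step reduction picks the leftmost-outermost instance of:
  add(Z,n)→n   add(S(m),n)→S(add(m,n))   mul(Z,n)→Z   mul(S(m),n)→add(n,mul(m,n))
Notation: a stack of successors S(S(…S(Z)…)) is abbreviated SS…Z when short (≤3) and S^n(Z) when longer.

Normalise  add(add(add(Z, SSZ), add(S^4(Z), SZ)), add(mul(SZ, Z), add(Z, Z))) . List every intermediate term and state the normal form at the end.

Answer: normal form = S^7(Z)  (in 22 steps)

Derivation:
  start: add(add(add(Z, SSZ), add(S^4(Z), SZ)), add(mul(SZ, Z), add(Z, Z)))
  [1] add(add(SSZ, add(S^4(Z), SZ)), add(mul(SZ, Z), add(Z, Z)))
  [2] add(S(add(SZ, add(S^4(Z), SZ))), add(mul(SZ, Z), add(Z, Z)))
  [3] S(add(add(SZ, add(S^4(Z), SZ)), add(mul(SZ, Z), add(Z, Z))))
  [4] S(add(S(add(Z, add(S^4(Z), SZ))), add(mul(SZ, Z), add(Z, Z))))
  [5] S(S(add(add(Z, add(S^4(Z), SZ)), add(mul(SZ, Z), add(Z, Z)))))
  [6] S(S(add(add(S^4(Z), SZ), add(mul(SZ, Z), add(Z, Z)))))
  [7] S(S(add(S(add(SSSZ, SZ)), add(mul(SZ, Z), add(Z, Z)))))
  [8] S(S(S(add(add(SSSZ, SZ), add(mul(SZ, Z), add(Z, Z))))))
  [9] S(S(S(add(S(add(SSZ, SZ)), add(mul(SZ, Z), add(Z, Z))))))
  [10] S(S(S(S(add(add(SSZ, SZ), add(mul(SZ, Z), add(Z, Z)))))))
  [11] S(S(S(S(add(S(add(SZ, SZ)), add(mul(SZ, Z), add(Z, Z)))))))
  [12] S(S(S(S(S(add(add(SZ, SZ), add(mul(SZ, Z), add(Z, Z))))))))
  [13] S(S(S(S(S(add(S(add(Z, SZ)), add(mul(SZ, Z), add(Z, Z))))))))
  [14] S(S(S(S(S(S(add(add(Z, SZ), add(mul(SZ, Z), add(Z, Z)))))))))
  [15] S(S(S(S(S(S(add(SZ, add(mul(SZ, Z), add(Z, Z)))))))))
  [16] S(S(S(S(S(S(S(add(Z, add(mul(SZ, Z), add(Z, Z))))))))))
  [17] S(S(S(S(S(S(S(add(mul(SZ, Z), add(Z, Z)))))))))
  [18] S(S(S(S(S(S(S(add(add(Z, mul(Z, Z)), add(Z, Z)))))))))
  [19] S(S(S(S(S(S(S(add(mul(Z, Z), add(Z, Z)))))))))
  [20] S(S(S(S(S(S(S(add(Z, add(Z, Z)))))))))
  [21] S(S(S(S(S(S(S(add(Z, Z))))))))
  [22] S^7(Z)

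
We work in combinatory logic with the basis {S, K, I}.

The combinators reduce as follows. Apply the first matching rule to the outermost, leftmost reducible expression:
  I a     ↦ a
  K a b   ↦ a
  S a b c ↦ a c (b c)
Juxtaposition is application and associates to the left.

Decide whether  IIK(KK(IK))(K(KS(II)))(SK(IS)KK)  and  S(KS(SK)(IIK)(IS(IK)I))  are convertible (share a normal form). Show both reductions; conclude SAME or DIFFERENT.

Term A:
  start: IIK(KK(IK))(K(KS(II)))(SK(IS)KK)
  [1] IK(KK(IK))(K(KS(II)))(SK(IS)KK)
  [2] K(KK(IK))(K(KS(II)))(SK(IS)KK)
  [3] KK(IK)(SK(IS)KK)
  [4] K(SK(IS)KK)
  [5] K(KK(ISK)K)
  [6] K(KK)

Term B:
  start: S(KS(SK)(IIK)(IS(IK)I))
  [1] S(S(IIK)(IS(IK)I))
  [2] S(S(IK)(IS(IK)I))
  [3] S(SK(IS(IK)I))
  [4] S(SK(S(IK)I))
  [5] S(SK(SKI))

Answer: DIFFERENT — A ⇓ K(KK), B ⇓ S(SK(SKI))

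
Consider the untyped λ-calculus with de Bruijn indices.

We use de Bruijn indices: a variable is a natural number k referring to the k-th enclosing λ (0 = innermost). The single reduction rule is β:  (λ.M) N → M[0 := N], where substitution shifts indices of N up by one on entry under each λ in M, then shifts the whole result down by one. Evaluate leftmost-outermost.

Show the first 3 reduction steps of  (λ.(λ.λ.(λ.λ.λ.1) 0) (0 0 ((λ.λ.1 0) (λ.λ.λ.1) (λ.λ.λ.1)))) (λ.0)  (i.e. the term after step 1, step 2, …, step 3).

  start: (λ.(λ.λ.(λ.λ.λ.1) 0) (0 0 ((λ.λ.1 0) (λ.λ.λ.1) (λ.λ.λ.1)))) (λ.0)
  step 1: (λ.λ.(λ.λ.λ.1) 0) ((λ.0) (λ.0) ((λ.λ.1 0) (λ.λ.λ.1) (λ.λ.λ.1)))
  step 2: λ.(λ.λ.λ.1) 0
  step 3: λ.λ.λ.1

Answer: after 3 steps: λ.λ.λ.1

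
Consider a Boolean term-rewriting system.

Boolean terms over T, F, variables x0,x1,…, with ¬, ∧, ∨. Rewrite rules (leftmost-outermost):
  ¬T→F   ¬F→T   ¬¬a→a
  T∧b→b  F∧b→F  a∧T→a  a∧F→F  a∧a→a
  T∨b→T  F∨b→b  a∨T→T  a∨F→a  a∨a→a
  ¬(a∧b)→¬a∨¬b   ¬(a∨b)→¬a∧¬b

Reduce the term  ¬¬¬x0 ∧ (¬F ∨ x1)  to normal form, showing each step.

Answer: normal form = ¬x0  (in 4 steps)

Working:
  start: ¬¬¬x0 ∧ (¬F ∨ x1)
  [1] ¬x0 ∧ (¬F ∨ x1)
  [2] ¬x0 ∧ (T ∨ x1)
  [3] ¬x0 ∧ T
  [4] ¬x0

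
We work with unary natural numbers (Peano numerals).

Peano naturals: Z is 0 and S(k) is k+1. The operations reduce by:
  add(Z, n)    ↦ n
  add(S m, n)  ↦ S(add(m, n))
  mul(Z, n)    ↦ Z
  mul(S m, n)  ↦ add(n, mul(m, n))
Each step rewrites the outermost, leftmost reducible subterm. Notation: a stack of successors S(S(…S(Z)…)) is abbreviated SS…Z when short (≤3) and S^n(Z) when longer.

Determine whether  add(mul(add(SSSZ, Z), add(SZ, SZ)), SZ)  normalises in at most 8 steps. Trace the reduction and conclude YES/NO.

  start: add(mul(add(SSSZ, Z), add(SZ, SZ)), SZ)
  →1  add(mul(S(add(SSZ, Z)), add(SZ, SZ)), SZ)
  →2  add(add(add(SZ, SZ), mul(add(SSZ, Z), add(SZ, SZ))), SZ)
  →3  add(add(S(add(Z, SZ)), mul(add(SSZ, Z), add(SZ, SZ))), SZ)
  →4  add(S(add(add(Z, SZ), mul(add(SSZ, Z), add(SZ, SZ)))), SZ)
  →5  S(add(add(add(Z, SZ), mul(add(SSZ, Z), add(SZ, SZ))), SZ))
  →6  S(add(add(SZ, mul(add(SSZ, Z), add(SZ, SZ))), SZ))
  →7  S(add(S(add(Z, mul(add(SSZ, Z), add(SZ, SZ)))), SZ))
  →8  S(S(add(add(Z, mul(add(SSZ, Z), add(SZ, SZ))), SZ)))

Answer: NO — after 8 steps the term is S(S(add(add(Z, mul(add(SSZ, Z), add(SZ, SZ))), SZ))), not yet normal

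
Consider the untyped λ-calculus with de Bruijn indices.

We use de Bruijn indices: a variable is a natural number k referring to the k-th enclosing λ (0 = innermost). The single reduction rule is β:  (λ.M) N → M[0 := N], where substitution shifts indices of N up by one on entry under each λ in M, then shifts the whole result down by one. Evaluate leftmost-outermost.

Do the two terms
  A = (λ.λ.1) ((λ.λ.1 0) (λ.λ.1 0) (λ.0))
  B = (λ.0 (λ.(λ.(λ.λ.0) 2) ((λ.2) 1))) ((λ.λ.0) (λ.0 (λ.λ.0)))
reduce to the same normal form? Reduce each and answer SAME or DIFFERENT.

Answer: SAME — A ⇓ λ.λ.0, B ⇓ λ.λ.0

Derivation:
Term A:
  start: (λ.λ.1) ((λ.λ.1 0) (λ.λ.1 0) (λ.0))
  [1] λ.(λ.λ.1 0) (λ.λ.1 0) (λ.0)
  [2] λ.(λ.(λ.λ.1 0) 0) (λ.0)
  [3] λ.(λ.λ.1 0) (λ.0)
  [4] λ.λ.(λ.0) 0
  [5] λ.λ.0

Term B:
  start: (λ.0 (λ.(λ.(λ.λ.0) 2) ((λ.2) 1))) ((λ.λ.0) (λ.0 (λ.λ.0)))
  [1] (λ.λ.0) (λ.0 (λ.λ.0)) (λ.(λ.(λ.λ.0) ((λ.λ.0) (λ.0 (λ.λ.0)))) ((λ.(λ.λ.0) (λ.0 (λ.λ.0))) ((λ.λ.0) (λ.0 (λ.λ.0)))))
  [2] (λ.0) (λ.(λ.(λ.λ.0) ((λ.λ.0) (λ.0 (λ.λ.0)))) ((λ.(λ.λ.0) (λ.0 (λ.λ.0))) ((λ.λ.0) (λ.0 (λ.λ.0)))))
  [3] λ.(λ.(λ.λ.0) ((λ.λ.0) (λ.0 (λ.λ.0)))) ((λ.(λ.λ.0) (λ.0 (λ.λ.0))) ((λ.λ.0) (λ.0 (λ.λ.0))))
  [4] λ.(λ.λ.0) ((λ.λ.0) (λ.0 (λ.λ.0)))
  [5] λ.λ.0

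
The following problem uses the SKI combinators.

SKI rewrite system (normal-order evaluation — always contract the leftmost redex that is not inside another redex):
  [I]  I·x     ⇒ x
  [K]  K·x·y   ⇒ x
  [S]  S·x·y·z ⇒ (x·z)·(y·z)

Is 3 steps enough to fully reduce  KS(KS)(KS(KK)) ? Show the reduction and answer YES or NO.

Answer: YES — reaches normal form SS in 2 ≤ 3 steps

Working:
  start: KS(KS)(KS(KK))
  [1] S(KS(KK))
  [2] SS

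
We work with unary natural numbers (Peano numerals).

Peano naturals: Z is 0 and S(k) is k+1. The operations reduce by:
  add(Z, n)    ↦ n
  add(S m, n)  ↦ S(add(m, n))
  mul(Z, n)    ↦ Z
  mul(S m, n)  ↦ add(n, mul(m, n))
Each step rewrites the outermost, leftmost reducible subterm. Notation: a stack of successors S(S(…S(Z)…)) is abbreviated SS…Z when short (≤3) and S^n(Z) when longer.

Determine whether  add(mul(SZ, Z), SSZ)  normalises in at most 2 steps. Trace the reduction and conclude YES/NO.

Answer: NO — after 2 steps the term is add(mul(Z, Z), SSZ), not yet normal

Working:
  start: add(mul(SZ, Z), SSZ)
  [1] add(add(Z, mul(Z, Z)), SSZ)
  [2] add(mul(Z, Z), SSZ)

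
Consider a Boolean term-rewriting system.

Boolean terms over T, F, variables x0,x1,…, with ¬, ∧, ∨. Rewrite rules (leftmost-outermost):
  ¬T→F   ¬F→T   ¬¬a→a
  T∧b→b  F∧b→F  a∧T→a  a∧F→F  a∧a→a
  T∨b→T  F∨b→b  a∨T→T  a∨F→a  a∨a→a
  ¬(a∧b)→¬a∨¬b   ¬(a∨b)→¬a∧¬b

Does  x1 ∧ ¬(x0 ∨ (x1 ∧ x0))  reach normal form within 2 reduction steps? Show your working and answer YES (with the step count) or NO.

Answer: YES — reaches normal form x1 ∧ (¬x0 ∧ (¬x1 ∨ ¬x0)) in 2 ≤ 2 steps

Working:
  start: x1 ∧ ¬(x0 ∨ (x1 ∧ x0))
  →1  x1 ∧ (¬x0 ∧ ¬(x1 ∧ x0))
  →2  x1 ∧ (¬x0 ∧ (¬x1 ∨ ¬x0))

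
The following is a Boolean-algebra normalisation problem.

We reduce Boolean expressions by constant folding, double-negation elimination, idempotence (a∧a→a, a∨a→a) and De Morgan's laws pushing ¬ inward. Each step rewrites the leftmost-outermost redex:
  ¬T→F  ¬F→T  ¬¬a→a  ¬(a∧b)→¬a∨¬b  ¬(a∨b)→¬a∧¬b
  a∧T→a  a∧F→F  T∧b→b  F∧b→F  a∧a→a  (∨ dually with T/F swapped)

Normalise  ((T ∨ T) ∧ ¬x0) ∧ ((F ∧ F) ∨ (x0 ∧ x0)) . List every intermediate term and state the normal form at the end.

  start: ((T ∨ T) ∧ ¬x0) ∧ ((F ∧ F) ∨ (x0 ∧ x0))
  [1] (T ∧ ¬x0) ∧ ((F ∧ F) ∨ (x0 ∧ x0))
  [2] ¬x0 ∧ ((F ∧ F) ∨ (x0 ∧ x0))
  [3] ¬x0 ∧ (F ∨ (x0 ∧ x0))
  [4] ¬x0 ∧ (x0 ∧ x0)
  [5] ¬x0 ∧ x0

Answer: normal form = ¬x0 ∧ x0  (in 5 steps)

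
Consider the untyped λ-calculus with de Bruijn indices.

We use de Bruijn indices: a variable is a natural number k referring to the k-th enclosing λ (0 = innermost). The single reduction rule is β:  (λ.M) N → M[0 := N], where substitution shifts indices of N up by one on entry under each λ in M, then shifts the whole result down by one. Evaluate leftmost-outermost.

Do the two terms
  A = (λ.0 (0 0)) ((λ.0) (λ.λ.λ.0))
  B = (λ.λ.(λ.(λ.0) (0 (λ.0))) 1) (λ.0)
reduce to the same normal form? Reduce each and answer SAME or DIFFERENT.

Term A:
  start: (λ.0 (0 0)) ((λ.0) (λ.λ.λ.0))
  [1] (λ.0) (λ.λ.λ.0) ((λ.0) (λ.λ.λ.0) ((λ.0) (λ.λ.λ.0)))
  [2] (λ.λ.λ.0) ((λ.0) (λ.λ.λ.0) ((λ.0) (λ.λ.λ.0)))
  [3] λ.λ.0

Term B:
  start: (λ.λ.(λ.(λ.0) (0 (λ.0))) 1) (λ.0)
  [1] λ.(λ.(λ.0) (0 (λ.0))) (λ.0)
  [2] λ.(λ.0) ((λ.0) (λ.0))
  [3] λ.(λ.0) (λ.0)
  [4] λ.λ.0

Answer: SAME — A ⇓ λ.λ.0, B ⇓ λ.λ.0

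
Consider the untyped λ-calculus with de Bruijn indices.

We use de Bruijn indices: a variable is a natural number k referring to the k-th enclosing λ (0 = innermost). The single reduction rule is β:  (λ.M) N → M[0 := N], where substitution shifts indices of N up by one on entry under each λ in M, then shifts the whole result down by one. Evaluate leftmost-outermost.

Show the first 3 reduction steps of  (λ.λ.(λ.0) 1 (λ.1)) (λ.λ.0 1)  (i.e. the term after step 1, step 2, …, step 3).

  start: (λ.λ.(λ.0) 1 (λ.1)) (λ.λ.0 1)
  [1] λ.(λ.0) (λ.λ.0 1) (λ.1)
  [2] λ.(λ.λ.0 1) (λ.1)
  [3] λ.λ.0 (λ.2)

Answer: after 3 steps: λ.λ.0 (λ.2)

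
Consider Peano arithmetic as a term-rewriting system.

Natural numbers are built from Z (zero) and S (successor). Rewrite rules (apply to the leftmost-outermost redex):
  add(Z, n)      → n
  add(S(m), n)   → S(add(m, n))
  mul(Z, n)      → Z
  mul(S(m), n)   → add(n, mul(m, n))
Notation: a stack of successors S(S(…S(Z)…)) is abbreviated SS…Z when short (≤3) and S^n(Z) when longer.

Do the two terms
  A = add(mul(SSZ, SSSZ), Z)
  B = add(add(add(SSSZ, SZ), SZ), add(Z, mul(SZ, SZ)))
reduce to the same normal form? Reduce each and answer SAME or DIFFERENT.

Term A:
  start: add(mul(SSZ, SSSZ), Z)
  step 1: add(add(SSSZ, mul(SZ, SSSZ)), Z)
  step 2: add(S(add(SSZ, mul(SZ, SSSZ))), Z)
  step 3: S(add(add(SSZ, mul(SZ, SSSZ)), Z))
  step 4: S(add(S(add(SZ, mul(SZ, SSSZ))), Z))
  step 5: S(S(add(add(SZ, mul(SZ, SSSZ)), Z)))
  step 6: S(S(add(S(add(Z, mul(SZ, SSSZ))), Z)))
  step 7: S(S(S(add(add(Z, mul(SZ, SSSZ)), Z))))
  step 8: S(S(S(add(mul(SZ, SSSZ), Z))))
  step 9: S(S(S(add(add(SSSZ, mul(Z, SSSZ)), Z))))
  step 10: S(S(S(add(S(add(SSZ, mul(Z, SSSZ))), Z))))
  step 11: S(S(S(S(add(add(SSZ, mul(Z, SSSZ)), Z)))))
  step 12: S(S(S(S(add(S(add(SZ, mul(Z, SSSZ))), Z)))))
  step 13: S(S(S(S(S(add(add(SZ, mul(Z, SSSZ)), Z))))))
  step 14: S(S(S(S(S(add(S(add(Z, mul(Z, SSSZ))), Z))))))
  step 15: S(S(S(S(S(S(add(add(Z, mul(Z, SSSZ)), Z)))))))
  step 16: S(S(S(S(S(S(add(mul(Z, SSSZ), Z)))))))
  step 17: S(S(S(S(S(S(add(Z, Z)))))))
  step 18: S^6(Z)

Term B:
  start: add(add(add(SSSZ, SZ), SZ), add(Z, mul(SZ, SZ)))
  step 1: add(add(S(add(SSZ, SZ)), SZ), add(Z, mul(SZ, SZ)))
  step 2: add(S(add(add(SSZ, SZ), SZ)), add(Z, mul(SZ, SZ)))
  step 3: S(add(add(add(SSZ, SZ), SZ), add(Z, mul(SZ, SZ))))
  step 4: S(add(add(S(add(SZ, SZ)), SZ), add(Z, mul(SZ, SZ))))
  step 5: S(add(S(add(add(SZ, SZ), SZ)), add(Z, mul(SZ, SZ))))
  step 6: S(S(add(add(add(SZ, SZ), SZ), add(Z, mul(SZ, SZ)))))
  step 7: S(S(add(add(S(add(Z, SZ)), SZ), add(Z, mul(SZ, SZ)))))
  step 8: S(S(add(S(add(add(Z, SZ), SZ)), add(Z, mul(SZ, SZ)))))
  step 9: S(S(S(add(add(add(Z, SZ), SZ), add(Z, mul(SZ, SZ))))))
  step 10: S(S(S(add(add(SZ, SZ), add(Z, mul(SZ, SZ))))))
  step 11: S(S(S(add(S(add(Z, SZ)), add(Z, mul(SZ, SZ))))))
  step 12: S(S(S(S(add(add(Z, SZ), add(Z, mul(SZ, SZ)))))))
  step 13: S(S(S(S(add(SZ, add(Z, mul(SZ, SZ)))))))
  step 14: S(S(S(S(S(add(Z, add(Z, mul(SZ, SZ))))))))
  step 15: S(S(S(S(S(add(Z, mul(SZ, SZ)))))))
  step 16: S(S(S(S(S(mul(SZ, SZ))))))
  step 17: S(S(S(S(S(add(SZ, mul(Z, SZ)))))))
  step 18: S(S(S(S(S(S(add(Z, mul(Z, SZ))))))))
  step 19: S(S(S(S(S(S(mul(Z, SZ)))))))
  step 20: S^6(Z)

Answer: SAME — A ⇓ S^6(Z), B ⇓ S^6(Z)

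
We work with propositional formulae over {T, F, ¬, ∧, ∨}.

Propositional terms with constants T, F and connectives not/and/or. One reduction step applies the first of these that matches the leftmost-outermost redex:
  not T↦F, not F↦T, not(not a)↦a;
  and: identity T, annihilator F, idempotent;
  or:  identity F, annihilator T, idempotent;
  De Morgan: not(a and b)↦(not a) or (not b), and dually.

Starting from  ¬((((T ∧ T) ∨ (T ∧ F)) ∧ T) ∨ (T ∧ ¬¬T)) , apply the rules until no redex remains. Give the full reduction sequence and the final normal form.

Answer: normal form = F  (in 10 steps)

Reduction:
  start: ¬((((T ∧ T) ∨ (T ∧ F)) ∧ T) ∨ (T ∧ ¬¬T))
  [1] ¬(((T ∧ T) ∨ (T ∧ F)) ∧ T) ∧ ¬(T ∧ ¬¬T)
  [2] (¬((T ∧ T) ∨ (T ∧ F)) ∨ ¬T) ∧ ¬(T ∧ ¬¬T)
  [3] ((¬(T ∧ T) ∧ ¬(T ∧ F)) ∨ ¬T) ∧ ¬(T ∧ ¬¬T)
  [4] (((¬T ∨ ¬T) ∧ ¬(T ∧ F)) ∨ ¬T) ∧ ¬(T ∧ ¬¬T)
  [5] ((¬T ∧ ¬(T ∧ F)) ∨ ¬T) ∧ ¬(T ∧ ¬¬T)
  [6] ((F ∧ ¬(T ∧ F)) ∨ ¬T) ∧ ¬(T ∧ ¬¬T)
  [7] (F ∨ ¬T) ∧ ¬(T ∧ ¬¬T)
  [8] ¬T ∧ ¬(T ∧ ¬¬T)
  [9] F ∧ ¬(T ∧ ¬¬T)
  [10] F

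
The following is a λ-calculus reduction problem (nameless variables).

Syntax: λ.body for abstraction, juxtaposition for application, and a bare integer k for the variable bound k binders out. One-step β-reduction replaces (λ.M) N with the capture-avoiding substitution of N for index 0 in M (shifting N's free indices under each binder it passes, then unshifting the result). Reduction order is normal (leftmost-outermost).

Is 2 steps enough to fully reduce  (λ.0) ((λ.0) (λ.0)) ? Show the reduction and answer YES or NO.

  start: (λ.0) ((λ.0) (λ.0))
  step 1: (λ.0) (λ.0)
  step 2: λ.0

Answer: YES — reaches normal form λ.0 in 2 ≤ 2 steps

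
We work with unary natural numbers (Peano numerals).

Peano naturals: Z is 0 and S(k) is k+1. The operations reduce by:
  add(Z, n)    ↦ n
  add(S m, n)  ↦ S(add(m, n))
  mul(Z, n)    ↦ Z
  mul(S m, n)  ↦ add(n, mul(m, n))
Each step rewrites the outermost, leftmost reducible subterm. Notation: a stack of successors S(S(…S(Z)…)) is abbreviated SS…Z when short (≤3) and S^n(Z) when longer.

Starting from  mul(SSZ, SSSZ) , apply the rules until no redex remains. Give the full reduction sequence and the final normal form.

  start: mul(SSZ, SSSZ)
  [1] add(SSSZ, mul(SZ, SSSZ))
  [2] S(add(SSZ, mul(SZ, SSSZ)))
  [3] S(S(add(SZ, mul(SZ, SSSZ))))
  [4] S(S(S(add(Z, mul(SZ, SSSZ)))))
  [5] S(S(S(mul(SZ, SSSZ))))
  [6] S(S(S(add(SSSZ, mul(Z, SSSZ)))))
  [7] S(S(S(S(add(SSZ, mul(Z, SSSZ))))))
  [8] S(S(S(S(S(add(SZ, mul(Z, SSSZ)))))))
  [9] S(S(S(S(S(S(add(Z, mul(Z, SSSZ))))))))
  [10] S(S(S(S(S(S(mul(Z, SSSZ)))))))
  [11] S^6(Z)

Answer: normal form = S^6(Z)  (in 11 steps)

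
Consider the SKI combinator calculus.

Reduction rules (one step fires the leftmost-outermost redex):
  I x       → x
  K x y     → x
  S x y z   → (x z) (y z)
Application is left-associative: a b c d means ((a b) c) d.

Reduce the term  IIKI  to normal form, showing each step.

Answer: normal form = KI  (in 2 steps)

Derivation:
  start: IIKI
  step 1: IKI
  step 2: KI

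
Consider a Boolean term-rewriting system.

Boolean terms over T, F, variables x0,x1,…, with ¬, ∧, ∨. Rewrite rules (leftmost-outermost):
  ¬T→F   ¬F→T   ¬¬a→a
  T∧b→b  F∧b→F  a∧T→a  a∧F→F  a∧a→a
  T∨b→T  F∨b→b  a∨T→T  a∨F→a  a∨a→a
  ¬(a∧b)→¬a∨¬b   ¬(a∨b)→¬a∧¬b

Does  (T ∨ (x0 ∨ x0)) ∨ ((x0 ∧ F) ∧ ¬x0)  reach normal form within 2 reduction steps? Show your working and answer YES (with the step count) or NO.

Answer: YES — reaches normal form T in 2 ≤ 2 steps

Derivation:
  start: (T ∨ (x0 ∨ x0)) ∨ ((x0 ∧ F) ∧ ¬x0)
  →1  T ∨ ((x0 ∧ F) ∧ ¬x0)
  →2  T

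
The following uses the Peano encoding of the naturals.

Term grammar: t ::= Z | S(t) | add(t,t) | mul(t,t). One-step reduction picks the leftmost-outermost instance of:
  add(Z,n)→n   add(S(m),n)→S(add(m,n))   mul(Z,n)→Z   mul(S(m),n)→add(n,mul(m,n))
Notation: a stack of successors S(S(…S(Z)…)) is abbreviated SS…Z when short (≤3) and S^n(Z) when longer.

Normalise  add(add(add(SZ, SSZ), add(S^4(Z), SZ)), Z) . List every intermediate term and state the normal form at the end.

  start: add(add(add(SZ, SSZ), add(S^4(Z), SZ)), Z)
  →1  add(add(S(add(Z, SSZ)), add(S^4(Z), SZ)), Z)
  →2  add(S(add(add(Z, SSZ), add(S^4(Z), SZ))), Z)
  →3  S(add(add(add(Z, SSZ), add(S^4(Z), SZ)), Z))
  →4  S(add(add(SSZ, add(S^4(Z), SZ)), Z))
  →5  S(add(S(add(SZ, add(S^4(Z), SZ))), Z))
  →6  S(S(add(add(SZ, add(S^4(Z), SZ)), Z)))
  →7  S(S(add(S(add(Z, add(S^4(Z), SZ))), Z)))
  →8  S(S(S(add(add(Z, add(S^4(Z), SZ)), Z))))
  →9  S(S(S(add(add(S^4(Z), SZ), Z))))
  →10  S(S(S(add(S(add(SSSZ, SZ)), Z))))
  →11  S(S(S(S(add(add(SSSZ, SZ), Z)))))
  →12  S(S(S(S(add(S(add(SSZ, SZ)), Z)))))
  →13  S(S(S(S(S(add(add(SSZ, SZ), Z))))))
  →14  S(S(S(S(S(add(S(add(SZ, SZ)), Z))))))
  →15  S(S(S(S(S(S(add(add(SZ, SZ), Z)))))))
  →16  S(S(S(S(S(S(add(S(add(Z, SZ)), Z)))))))
  →17  S(S(S(S(S(S(S(add(add(Z, SZ), Z))))))))
  →18  S(S(S(S(S(S(S(add(SZ, Z))))))))
  →19  S(S(S(S(S(S(S(S(add(Z, Z)))))))))
  →20  S^8(Z)

Answer: normal form = S^8(Z)  (in 20 steps)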